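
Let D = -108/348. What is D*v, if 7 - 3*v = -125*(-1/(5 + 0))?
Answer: 54/29 ≈ 1.8621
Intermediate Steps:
D = -9/29 (D = -108*1/348 = -9/29 ≈ -0.31034)
v = -6 (v = 7/3 - (-125)/(3*((5 + 0)*(-1))) = 7/3 - (-125)/(3*(5*(-1))) = 7/3 - (-125)/(3*(-5)) = 7/3 - (-125)*(-1)/(3*5) = 7/3 - ⅓*25 = 7/3 - 25/3 = -6)
D*v = -9/29*(-6) = 54/29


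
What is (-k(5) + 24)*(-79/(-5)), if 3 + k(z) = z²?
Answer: 158/5 ≈ 31.600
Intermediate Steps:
k(z) = -3 + z²
(-k(5) + 24)*(-79/(-5)) = (-(-3 + 5²) + 24)*(-79/(-5)) = (-(-3 + 25) + 24)*(-79*(-⅕)) = (-1*22 + 24)*(79/5) = (-22 + 24)*(79/5) = 2*(79/5) = 158/5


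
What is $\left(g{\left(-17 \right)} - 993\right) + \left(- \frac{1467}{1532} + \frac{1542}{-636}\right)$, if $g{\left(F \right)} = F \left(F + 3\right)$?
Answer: $- \frac{61577593}{81196} \approx -758.38$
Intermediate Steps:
$g{\left(F \right)} = F \left(3 + F\right)$
$\left(g{\left(-17 \right)} - 993\right) + \left(- \frac{1467}{1532} + \frac{1542}{-636}\right) = \left(- 17 \left(3 - 17\right) - 993\right) + \left(- \frac{1467}{1532} + \frac{1542}{-636}\right) = \left(\left(-17\right) \left(-14\right) - 993\right) + \left(\left(-1467\right) \frac{1}{1532} + 1542 \left(- \frac{1}{636}\right)\right) = \left(238 - 993\right) - \frac{274613}{81196} = -755 - \frac{274613}{81196} = - \frac{61577593}{81196}$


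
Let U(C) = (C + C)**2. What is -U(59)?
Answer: -13924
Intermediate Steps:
U(C) = 4*C**2 (U(C) = (2*C)**2 = 4*C**2)
-U(59) = -4*59**2 = -4*3481 = -1*13924 = -13924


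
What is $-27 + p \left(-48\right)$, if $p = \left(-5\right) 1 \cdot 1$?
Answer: $213$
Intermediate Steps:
$p = -5$ ($p = \left(-5\right) 1 = -5$)
$-27 + p \left(-48\right) = -27 - -240 = -27 + 240 = 213$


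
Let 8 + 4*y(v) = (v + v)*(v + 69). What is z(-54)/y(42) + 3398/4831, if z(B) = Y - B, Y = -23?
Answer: 8063703/11251399 ≈ 0.71668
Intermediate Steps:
y(v) = -2 + v*(69 + v)/2 (y(v) = -2 + ((v + v)*(v + 69))/4 = -2 + ((2*v)*(69 + v))/4 = -2 + (2*v*(69 + v))/4 = -2 + v*(69 + v)/2)
z(B) = -23 - B
z(-54)/y(42) + 3398/4831 = (-23 - 1*(-54))/(-2 + (1/2)*42**2 + (69/2)*42) + 3398/4831 = (-23 + 54)/(-2 + (1/2)*1764 + 1449) + 3398*(1/4831) = 31/(-2 + 882 + 1449) + 3398/4831 = 31/2329 + 3398/4831 = 8063703/11251399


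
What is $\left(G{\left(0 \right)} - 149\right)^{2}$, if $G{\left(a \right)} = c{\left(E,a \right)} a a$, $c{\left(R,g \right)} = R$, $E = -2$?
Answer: $22201$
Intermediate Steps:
$G{\left(a \right)} = - 2 a^{2}$ ($G{\left(a \right)} = - 2 a a = - 2 a^{2}$)
$\left(G{\left(0 \right)} - 149\right)^{2} = \left(- 2 \cdot 0^{2} - 149\right)^{2} = \left(\left(-2\right) 0 - 149\right)^{2} = \left(0 - 149\right)^{2} = \left(-149\right)^{2} = 22201$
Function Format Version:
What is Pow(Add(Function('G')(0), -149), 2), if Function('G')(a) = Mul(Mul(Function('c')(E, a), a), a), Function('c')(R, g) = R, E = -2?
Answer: 22201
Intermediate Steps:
Function('G')(a) = Mul(-2, Pow(a, 2)) (Function('G')(a) = Mul(Mul(-2, a), a) = Mul(-2, Pow(a, 2)))
Pow(Add(Function('G')(0), -149), 2) = Pow(Add(Mul(-2, Pow(0, 2)), -149), 2) = Pow(Add(Mul(-2, 0), -149), 2) = Pow(Add(0, -149), 2) = Pow(-149, 2) = 22201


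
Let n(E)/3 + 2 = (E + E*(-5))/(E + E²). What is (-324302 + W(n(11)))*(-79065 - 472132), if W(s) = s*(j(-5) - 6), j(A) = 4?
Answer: 178746572736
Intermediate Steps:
n(E) = -6 - 12*E/(E + E²) (n(E) = -6 + 3*((E + E*(-5))/(E + E²)) = -6 + 3*((E - 5*E)/(E + E²)) = -6 + 3*((-4*E)/(E + E²)) = -6 + 3*(-4*E/(E + E²)) = -6 - 12*E/(E + E²))
W(s) = -2*s (W(s) = s*(4 - 6) = s*(-2) = -2*s)
(-324302 + W(n(11)))*(-79065 - 472132) = (-324302 - 12*(-3 - 1*11)/(1 + 11))*(-79065 - 472132) = (-324302 - 12*(-3 - 11)/12)*(-551197) = (-324302 - 12*(-14)/12)*(-551197) = (-324302 - 2*(-7))*(-551197) = (-324302 + 14)*(-551197) = -324288*(-551197) = 178746572736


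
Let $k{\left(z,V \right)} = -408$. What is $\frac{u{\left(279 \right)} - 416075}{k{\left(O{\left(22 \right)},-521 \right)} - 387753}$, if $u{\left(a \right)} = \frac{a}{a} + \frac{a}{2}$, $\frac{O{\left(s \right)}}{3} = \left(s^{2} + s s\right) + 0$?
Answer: $\frac{831869}{776322} \approx 1.0716$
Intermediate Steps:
$O{\left(s \right)} = 6 s^{2}$ ($O{\left(s \right)} = 3 \left(\left(s^{2} + s s\right) + 0\right) = 3 \left(\left(s^{2} + s^{2}\right) + 0\right) = 3 \left(2 s^{2} + 0\right) = 3 \cdot 2 s^{2} = 6 s^{2}$)
$u{\left(a \right)} = 1 + \frac{a}{2}$ ($u{\left(a \right)} = 1 + a \frac{1}{2} = 1 + \frac{a}{2}$)
$\frac{u{\left(279 \right)} - 416075}{k{\left(O{\left(22 \right)},-521 \right)} - 387753} = \frac{\left(1 + \frac{1}{2} \cdot 279\right) - 416075}{-408 - 387753} = \frac{\left(1 + \frac{279}{2}\right) - 416075}{-388161} = \left(\frac{281}{2} - 416075\right) \left(- \frac{1}{388161}\right) = \left(- \frac{831869}{2}\right) \left(- \frac{1}{388161}\right) = \frac{831869}{776322}$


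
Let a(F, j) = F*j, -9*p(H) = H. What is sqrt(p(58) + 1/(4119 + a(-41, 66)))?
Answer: I*sqrt(1429485)/471 ≈ 2.5385*I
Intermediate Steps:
p(H) = -H/9
sqrt(p(58) + 1/(4119 + a(-41, 66))) = sqrt(-1/9*58 + 1/(4119 - 41*66)) = sqrt(-58/9 + 1/(4119 - 2706)) = sqrt(-58/9 + 1/1413) = sqrt(-3035/471) = I*sqrt(1429485)/471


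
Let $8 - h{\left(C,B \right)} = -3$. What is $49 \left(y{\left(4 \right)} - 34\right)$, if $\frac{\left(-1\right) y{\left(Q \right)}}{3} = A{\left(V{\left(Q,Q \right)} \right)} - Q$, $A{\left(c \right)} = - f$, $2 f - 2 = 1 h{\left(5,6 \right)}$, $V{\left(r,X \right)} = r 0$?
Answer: $- \frac{245}{2} \approx -122.5$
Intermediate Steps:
$V{\left(r,X \right)} = 0$
$h{\left(C,B \right)} = 11$ ($h{\left(C,B \right)} = 8 - -3 = 8 + 3 = 11$)
$f = \frac{13}{2}$ ($f = 1 + \frac{1 \cdot 11}{2} = 1 + \frac{1}{2} \cdot 11 = 1 + \frac{11}{2} = \frac{13}{2} \approx 6.5$)
$A{\left(c \right)} = - \frac{13}{2}$ ($A{\left(c \right)} = \left(-1\right) \frac{13}{2} = - \frac{13}{2}$)
$y{\left(Q \right)} = \frac{39}{2} + 3 Q$ ($y{\left(Q \right)} = - 3 \left(- \frac{13}{2} - Q\right) = \frac{39}{2} + 3 Q$)
$49 \left(y{\left(4 \right)} - 34\right) = 49 \left(\left(\frac{39}{2} + 3 \cdot 4\right) - 34\right) = 49 \left(\left(\frac{39}{2} + 12\right) - 34\right) = 49 \left(\frac{63}{2} - 34\right) = 49 \left(- \frac{5}{2}\right) = - \frac{245}{2}$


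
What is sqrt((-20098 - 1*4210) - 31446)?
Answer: I*sqrt(55754) ≈ 236.12*I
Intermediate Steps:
sqrt((-20098 - 1*4210) - 31446) = sqrt((-20098 - 4210) - 31446) = sqrt(-24308 - 31446) = sqrt(-55754) = I*sqrt(55754)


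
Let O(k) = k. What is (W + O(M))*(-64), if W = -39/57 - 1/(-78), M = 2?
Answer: -63008/741 ≈ -85.031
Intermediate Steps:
W = -995/1482 (W = -39*1/57 - 1*(-1/78) = -13/19 + 1/78 = -995/1482 ≈ -0.67139)
(W + O(M))*(-64) = (-995/1482 + 2)*(-64) = (1969/1482)*(-64) = -63008/741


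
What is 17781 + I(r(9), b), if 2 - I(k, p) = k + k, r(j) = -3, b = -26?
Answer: 17789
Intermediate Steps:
I(k, p) = 2 - 2*k (I(k, p) = 2 - (k + k) = 2 - 2*k)
17781 + I(r(9), b) = 17781 + (2 - 2*(-3)) = 17781 + (2 + 6) = 17781 + 8 = 17789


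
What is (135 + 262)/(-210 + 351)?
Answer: 397/141 ≈ 2.8156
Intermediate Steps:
(135 + 262)/(-210 + 351) = 397/141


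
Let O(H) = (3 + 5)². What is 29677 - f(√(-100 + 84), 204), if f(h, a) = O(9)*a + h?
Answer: 16621 - 4*I ≈ 16621.0 - 4.0*I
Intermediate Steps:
O(H) = 64 (O(H) = 8² = 64)
f(h, a) = h + 64*a (f(h, a) = 64*a + h = h + 64*a)
29677 - f(√(-100 + 84), 204) = 29677 - (√(-100 + 84) + 64*204) = 29677 - (√(-16) + 13056) = 29677 - (4*I + 13056) = 29677 - (13056 + 4*I) = 29677 + (-13056 - 4*I) = 16621 - 4*I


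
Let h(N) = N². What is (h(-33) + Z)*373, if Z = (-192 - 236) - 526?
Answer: 50355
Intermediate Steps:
Z = -954 (Z = -428 - 526 = -954)
(h(-33) + Z)*373 = ((-33)² - 954)*373 = (1089 - 954)*373 = 135*373 = 50355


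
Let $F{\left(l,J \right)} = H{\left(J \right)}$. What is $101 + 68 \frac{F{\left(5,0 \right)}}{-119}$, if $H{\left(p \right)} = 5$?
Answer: $\frac{687}{7} \approx 98.143$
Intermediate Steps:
$F{\left(l,J \right)} = 5$
$101 + 68 \frac{F{\left(5,0 \right)}}{-119} = 101 + 68 \frac{5}{-119} = 101 + 68 \cdot 5 \left(- \frac{1}{119}\right) = 101 + 68 \left(- \frac{5}{119}\right) = 101 - \frac{20}{7} = \frac{687}{7}$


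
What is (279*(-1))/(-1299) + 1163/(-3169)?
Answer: -208862/1372177 ≈ -0.15221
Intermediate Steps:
(279*(-1))/(-1299) + 1163/(-3169) = -279*(-1/1299) + 1163*(-1/3169) = 93/433 - 1163/3169 = -208862/1372177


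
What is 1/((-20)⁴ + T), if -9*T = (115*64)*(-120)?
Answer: 3/774400 ≈ 3.8740e-6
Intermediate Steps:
T = 294400/3 (T = -115*64*(-120)/9 = -7360*(-120)/9 = -⅑*(-883200) = 294400/3 ≈ 98133.)
1/((-20)⁴ + T) = 1/((-20)⁴ + 294400/3) = 1/(160000 + 294400/3) = 1/(774400/3) = 3/774400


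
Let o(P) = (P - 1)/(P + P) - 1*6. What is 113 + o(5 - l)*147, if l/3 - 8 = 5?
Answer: -47147/68 ≈ -693.34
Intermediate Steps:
l = 39 (l = 24 + 3*5 = 24 + 15 = 39)
o(P) = -6 + (-1 + P)/(2*P) (o(P) = (-1 + P)/((2*P)) - 6 = (-1 + P)*(1/(2*P)) - 6 = (-1 + P)/(2*P) - 6 = -6 + (-1 + P)/(2*P))
113 + o(5 - l)*147 = 113 + ((-1 - 11*(5 - 1*39))/(2*(5 - 1*39)))*147 = 113 + ((-1 - 11*(5 - 39))/(2*(5 - 39)))*147 = 113 + ((1/2)*(-1 - 11*(-34))/(-34))*147 = 113 + ((1/2)*(-1/34)*(-1 + 374))*147 = 113 + ((1/2)*(-1/34)*373)*147 = 113 - 373/68*147 = 113 - 54831/68 = -47147/68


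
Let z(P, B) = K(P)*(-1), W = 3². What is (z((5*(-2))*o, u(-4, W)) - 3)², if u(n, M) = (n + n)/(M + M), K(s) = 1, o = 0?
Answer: 16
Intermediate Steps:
W = 9
u(n, M) = n/M (u(n, M) = (2*n)/((2*M)) = (2*n)*(1/(2*M)) = n/M)
z(P, B) = -1 (z(P, B) = 1*(-1) = -1)
(z((5*(-2))*o, u(-4, W)) - 3)² = (-1 - 3)² = (-4)² = 16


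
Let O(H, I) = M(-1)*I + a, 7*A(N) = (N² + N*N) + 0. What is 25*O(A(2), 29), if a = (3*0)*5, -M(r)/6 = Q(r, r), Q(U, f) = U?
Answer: 4350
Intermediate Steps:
M(r) = -6*r
a = 0 (a = 0*5 = 0)
A(N) = 2*N²/7 (A(N) = ((N² + N*N) + 0)/7 = ((N² + N²) + 0)/7 = (2*N² + 0)/7 = (2*N²)/7 = 2*N²/7)
O(H, I) = 6*I (O(H, I) = (-6*(-1))*I + 0 = 6*I + 0 = 6*I)
25*O(A(2), 29) = 25*(6*29) = 25*174 = 4350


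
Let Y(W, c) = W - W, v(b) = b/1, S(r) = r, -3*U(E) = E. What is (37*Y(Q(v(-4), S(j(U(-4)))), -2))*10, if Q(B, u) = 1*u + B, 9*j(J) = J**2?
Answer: 0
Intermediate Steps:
U(E) = -E/3
j(J) = J**2/9
v(b) = b (v(b) = b*1 = b)
Q(B, u) = B + u (Q(B, u) = u + B = B + u)
Y(W, c) = 0
(37*Y(Q(v(-4), S(j(U(-4)))), -2))*10 = (37*0)*10 = 0*10 = 0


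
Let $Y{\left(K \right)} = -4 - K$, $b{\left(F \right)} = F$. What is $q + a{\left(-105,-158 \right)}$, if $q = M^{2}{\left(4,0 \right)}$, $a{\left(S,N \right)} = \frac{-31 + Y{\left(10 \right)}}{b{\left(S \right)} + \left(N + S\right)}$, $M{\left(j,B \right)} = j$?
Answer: $\frac{5933}{368} \approx 16.122$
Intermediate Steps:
$a{\left(S,N \right)} = - \frac{45}{N + 2 S}$ ($a{\left(S,N \right)} = \frac{-31 - 14}{S + \left(N + S\right)} = \frac{-31 - 14}{N + 2 S} = - \frac{45}{N + 2 S}$)
$q = 16$ ($q = 4^{2} = 16$)
$q + a{\left(-105,-158 \right)} = 16 - \frac{45}{-158 + 2 \left(-105\right)} = 16 - \frac{45}{-158 - 210} = 16 - \frac{45}{-368} = 16 - - \frac{45}{368} = 16 + \frac{45}{368} = \frac{5933}{368}$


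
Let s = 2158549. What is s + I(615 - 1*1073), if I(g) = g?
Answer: 2158091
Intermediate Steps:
s + I(615 - 1*1073) = 2158549 + (615 - 1*1073) = 2158549 + (615 - 1073) = 2158549 - 458 = 2158091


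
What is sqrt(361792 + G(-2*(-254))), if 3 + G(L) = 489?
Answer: sqrt(362278) ≈ 601.90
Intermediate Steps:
G(L) = 486 (G(L) = -3 + 489 = 486)
sqrt(361792 + G(-2*(-254))) = sqrt(361792 + 486) = sqrt(362278)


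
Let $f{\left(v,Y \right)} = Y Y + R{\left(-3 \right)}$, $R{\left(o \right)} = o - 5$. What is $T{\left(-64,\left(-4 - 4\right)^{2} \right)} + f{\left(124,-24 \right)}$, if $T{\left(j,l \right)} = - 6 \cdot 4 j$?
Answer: $2104$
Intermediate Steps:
$R{\left(o \right)} = -5 + o$
$T{\left(j,l \right)} = - 24 j$
$f{\left(v,Y \right)} = -8 + Y^{2}$ ($f{\left(v,Y \right)} = Y Y - 8 = Y^{2} - 8 = -8 + Y^{2}$)
$T{\left(-64,\left(-4 - 4\right)^{2} \right)} + f{\left(124,-24 \right)} = \left(-24\right) \left(-64\right) - \left(8 - \left(-24\right)^{2}\right) = 1536 + \left(-8 + 576\right) = 1536 + 568 = 2104$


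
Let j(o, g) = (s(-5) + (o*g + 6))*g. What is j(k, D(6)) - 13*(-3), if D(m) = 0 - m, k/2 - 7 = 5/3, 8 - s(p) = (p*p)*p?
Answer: -171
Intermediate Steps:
s(p) = 8 - p**3 (s(p) = 8 - p*p*p = 8 - p**2*p = 8 - p**3)
k = 52/3 (k = 14 + 2*(5/3) = 14 + 10/3 = 52/3 ≈ 17.333)
D(m) = -m
j(o, g) = g*(139 + g*o) (j(o, g) = ((8 - 1*(-5)**3) + (o*g + 6))*g = ((8 - 1*(-125)) + (g*o + 6))*g = ((8 + 125) + (6 + g*o))*g = (133 + (6 + g*o))*g = (139 + g*o)*g = g*(139 + g*o))
j(k, D(6)) - 13*(-3) = (-1*6)*(139 - 1*6*(52/3)) - 13*(-3) = -6*(139 - 6*52/3) + 39 = -6*(139 - 104) + 39 = -6*35 + 39 = -210 + 39 = -171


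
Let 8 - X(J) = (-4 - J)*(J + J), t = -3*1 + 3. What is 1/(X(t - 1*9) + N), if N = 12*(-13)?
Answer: -1/58 ≈ -0.017241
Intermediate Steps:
t = 0 (t = -3 + 3 = 0)
X(J) = 8 - 2*J*(-4 - J) (X(J) = 8 - (-4 - J)*(J + J) = 8 - (-4 - J)*2*J = 8 - 2*J*(-4 - J))
N = -156
1/(X(t - 1*9) + N) = 1/((8 + 2*(0 - 1*9)² + 8*(0 - 1*9)) - 156) = 1/((8 + 2*(0 - 9)² + 8*(0 - 9)) - 156) = 1/((8 + 2*(-9)² + 8*(-9)) - 156) = 1/((8 + 2*81 - 72) - 156) = 1/((8 + 162 - 72) - 156) = 1/(98 - 156) = 1/(-58) = -1/58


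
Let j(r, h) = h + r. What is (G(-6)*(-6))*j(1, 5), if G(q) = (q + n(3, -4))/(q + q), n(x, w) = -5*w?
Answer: 42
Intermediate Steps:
G(q) = (20 + q)/(2*q) (G(q) = (q - 5*(-4))/(q + q) = (q + 20)/((2*q)) = (20 + q)*(1/(2*q)) = (20 + q)/(2*q))
(G(-6)*(-6))*j(1, 5) = (((½)*(20 - 6)/(-6))*(-6))*(5 + 1) = (((½)*(-⅙)*14)*(-6))*6 = -7/6*(-6)*6 = 7*6 = 42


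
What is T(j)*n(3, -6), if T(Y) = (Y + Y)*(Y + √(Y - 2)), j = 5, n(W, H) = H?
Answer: -300 - 60*√3 ≈ -403.92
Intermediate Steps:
T(Y) = 2*Y*(Y + √(-2 + Y)) (T(Y) = (2*Y)*(Y + √(-2 + Y)) = 2*Y*(Y + √(-2 + Y)))
T(j)*n(3, -6) = (2*5*(5 + √(-2 + 5)))*(-6) = (2*5*(5 + √3))*(-6) = (50 + 10*√3)*(-6) = -300 - 60*√3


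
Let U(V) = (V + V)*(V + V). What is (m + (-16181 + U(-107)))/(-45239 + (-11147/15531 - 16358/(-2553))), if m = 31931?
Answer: -135574359671/99640546715 ≈ -1.3606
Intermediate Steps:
U(V) = 4*V² (U(V) = (2*V)*(2*V) = 4*V²)
(m + (-16181 + U(-107)))/(-45239 + (-11147/15531 - 16358/(-2553))) = (31931 + (-16181 + 4*(-107)²))/(-45239 + (-11147/15531 - 16358/(-2553))) = (31931 + (-16181 + 4*11449))/(-45239 + (-11147*1/15531 - 16358*(-1/2553))) = (31931 + (-16181 + 45796))/(-45239 + (-11147/15531 + 16358/2553)) = (31931 + 29615)/(-45239 + 25066423/4405627) = 61546/(-199281093430/4405627) = 61546*(-4405627/199281093430) = -135574359671/99640546715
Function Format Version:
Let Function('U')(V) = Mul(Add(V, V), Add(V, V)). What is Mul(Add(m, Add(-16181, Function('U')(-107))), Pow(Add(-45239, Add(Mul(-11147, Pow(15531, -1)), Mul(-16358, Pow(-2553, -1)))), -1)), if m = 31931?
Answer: Rational(-135574359671, 99640546715) ≈ -1.3606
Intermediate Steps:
Function('U')(V) = Mul(4, Pow(V, 2)) (Function('U')(V) = Mul(Mul(2, V), Mul(2, V)) = Mul(4, Pow(V, 2)))
Mul(Add(m, Add(-16181, Function('U')(-107))), Pow(Add(-45239, Add(Mul(-11147, Pow(15531, -1)), Mul(-16358, Pow(-2553, -1)))), -1)) = Mul(Add(31931, Add(-16181, Mul(4, Pow(-107, 2)))), Pow(Add(-45239, Add(Mul(-11147, Pow(15531, -1)), Mul(-16358, Pow(-2553, -1)))), -1)) = Mul(Add(31931, Add(-16181, Mul(4, 11449))), Pow(Add(-45239, Add(Mul(-11147, Rational(1, 15531)), Mul(-16358, Rational(-1, 2553)))), -1)) = Mul(Add(31931, Add(-16181, 45796)), Pow(Add(-45239, Add(Rational(-11147, 15531), Rational(16358, 2553))), -1)) = Mul(Add(31931, 29615), Pow(Add(-45239, Rational(25066423, 4405627)), -1)) = Mul(61546, Pow(Rational(-199281093430, 4405627), -1)) = Mul(61546, Rational(-4405627, 199281093430)) = Rational(-135574359671, 99640546715)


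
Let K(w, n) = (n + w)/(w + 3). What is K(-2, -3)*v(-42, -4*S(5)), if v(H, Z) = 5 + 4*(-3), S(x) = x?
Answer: 35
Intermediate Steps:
K(w, n) = (n + w)/(3 + w)
v(H, Z) = -7 (v(H, Z) = 5 - 12 = -7)
K(-2, -3)*v(-42, -4*S(5)) = ((-3 - 2)/(3 - 2))*(-7) = (-5/1)*(-7) = (1*(-5))*(-7) = -5*(-7) = 35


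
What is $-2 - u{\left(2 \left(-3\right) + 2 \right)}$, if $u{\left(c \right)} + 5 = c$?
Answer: $7$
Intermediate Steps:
$u{\left(c \right)} = -5 + c$
$-2 - u{\left(2 \left(-3\right) + 2 \right)} = -2 - \left(-5 + \left(2 \left(-3\right) + 2\right)\right) = -2 - \left(-5 + \left(-6 + 2\right)\right) = -2 - \left(-5 - 4\right) = -2 - -9 = -2 + 9 = 7$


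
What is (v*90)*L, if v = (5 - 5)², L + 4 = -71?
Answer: 0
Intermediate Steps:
L = -75 (L = -4 - 71 = -75)
v = 0 (v = 0² = 0)
(v*90)*L = (0*90)*(-75) = 0*(-75) = 0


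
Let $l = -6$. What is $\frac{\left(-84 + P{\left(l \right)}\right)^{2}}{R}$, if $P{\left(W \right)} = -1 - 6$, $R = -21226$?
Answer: $- \frac{8281}{21226} \approx -0.39013$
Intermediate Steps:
$P{\left(W \right)} = -7$
$\frac{\left(-84 + P{\left(l \right)}\right)^{2}}{R} = \frac{\left(-84 - 7\right)^{2}}{-21226} = \left(-91\right)^{2} \left(- \frac{1}{21226}\right) = 8281 \left(- \frac{1}{21226}\right) = - \frac{8281}{21226}$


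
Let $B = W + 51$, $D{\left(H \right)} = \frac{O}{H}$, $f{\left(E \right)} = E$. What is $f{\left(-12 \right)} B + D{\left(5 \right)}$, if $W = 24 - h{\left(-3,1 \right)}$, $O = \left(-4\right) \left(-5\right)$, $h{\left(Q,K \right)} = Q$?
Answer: $-932$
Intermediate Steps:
$O = 20$
$W = 27$ ($W = 24 - -3 = 24 + 3 = 27$)
$D{\left(H \right)} = \frac{20}{H}$
$B = 78$ ($B = 27 + 51 = 78$)
$f{\left(-12 \right)} B + D{\left(5 \right)} = \left(-12\right) 78 + \frac{20}{5} = -936 + 20 \cdot \frac{1}{5} = -936 + 4 = -932$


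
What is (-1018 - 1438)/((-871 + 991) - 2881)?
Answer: 2456/2761 ≈ 0.88953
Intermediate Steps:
(-1018 - 1438)/((-871 + 991) - 2881) = -2456/(120 - 2881) = -2456/(-2761) = -2456*(-1/2761) = 2456/2761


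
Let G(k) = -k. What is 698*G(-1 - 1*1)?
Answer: 1396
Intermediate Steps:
698*G(-1 - 1*1) = 698*(-(-1 - 1*1)) = 698*(-(-1 - 1)) = 698*(-1*(-2)) = 698*2 = 1396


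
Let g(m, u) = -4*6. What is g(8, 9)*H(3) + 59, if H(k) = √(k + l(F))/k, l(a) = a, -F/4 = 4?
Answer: 59 - 8*I*√13 ≈ 59.0 - 28.844*I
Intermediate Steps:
F = -16 (F = -4*4 = -16)
H(k) = √(-16 + k)/k (H(k) = √(k - 16)/k = √(-16 + k)/k)
g(m, u) = -24
g(8, 9)*H(3) + 59 = -24*√(-16 + 3)/3 + 59 = -8*√(-13) + 59 = -8*I*√13 + 59 = 59 - 8*I*√13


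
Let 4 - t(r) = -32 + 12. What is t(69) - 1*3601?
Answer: -3577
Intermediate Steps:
t(r) = 24 (t(r) = 4 - (-32 + 12) = 4 - 1*(-20) = 4 + 20 = 24)
t(69) - 1*3601 = 24 - 1*3601 = 24 - 3601 = -3577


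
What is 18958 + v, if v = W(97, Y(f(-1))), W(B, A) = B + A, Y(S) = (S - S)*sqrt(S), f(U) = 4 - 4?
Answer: 19055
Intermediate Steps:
f(U) = 0
Y(S) = 0 (Y(S) = 0*sqrt(S) = 0)
W(B, A) = A + B
v = 97 (v = 0 + 97 = 97)
18958 + v = 18958 + 97 = 19055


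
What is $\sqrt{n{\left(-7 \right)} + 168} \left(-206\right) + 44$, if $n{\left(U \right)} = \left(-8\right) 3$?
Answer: $-2428$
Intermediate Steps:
$n{\left(U \right)} = -24$
$\sqrt{n{\left(-7 \right)} + 168} \left(-206\right) + 44 = \sqrt{-24 + 168} \left(-206\right) + 44 = \sqrt{144} \left(-206\right) + 44 = 12 \left(-206\right) + 44 = -2472 + 44 = -2428$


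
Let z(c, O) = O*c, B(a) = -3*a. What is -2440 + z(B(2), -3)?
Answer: -2422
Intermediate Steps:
-2440 + z(B(2), -3) = -2440 - (-9)*2 = -2440 - 3*(-6) = -2440 + 18 = -2422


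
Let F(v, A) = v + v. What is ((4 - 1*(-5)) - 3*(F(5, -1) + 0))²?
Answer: 441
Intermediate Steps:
F(v, A) = 2*v
((4 - 1*(-5)) - 3*(F(5, -1) + 0))² = ((4 - 1*(-5)) - 3*(2*5 + 0))² = ((4 + 5) - 3*(10 + 0))² = (9 - 3*10)² = (9 - 30)² = (-21)² = 441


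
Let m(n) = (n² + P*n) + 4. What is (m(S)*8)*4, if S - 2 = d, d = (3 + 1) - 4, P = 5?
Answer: 576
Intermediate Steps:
d = 0 (d = 4 - 4 = 0)
S = 2 (S = 2 + 0 = 2)
m(n) = 4 + n² + 5*n (m(n) = (n² + 5*n) + 4 = 4 + n² + 5*n)
(m(S)*8)*4 = ((4 + 2² + 5*2)*8)*4 = ((4 + 4 + 10)*8)*4 = (18*8)*4 = 144*4 = 576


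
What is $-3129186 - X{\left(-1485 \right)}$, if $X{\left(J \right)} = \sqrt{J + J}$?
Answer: $-3129186 - 3 i \sqrt{330} \approx -3.1292 \cdot 10^{6} - 54.498 i$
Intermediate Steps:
$X{\left(J \right)} = \sqrt{2} \sqrt{J}$ ($X{\left(J \right)} = \sqrt{2 J} = \sqrt{2} \sqrt{J}$)
$-3129186 - X{\left(-1485 \right)} = -3129186 - \sqrt{2} \sqrt{-1485} = -3129186 - \sqrt{2} \cdot 3 i \sqrt{165} = -3129186 - 3 i \sqrt{330}$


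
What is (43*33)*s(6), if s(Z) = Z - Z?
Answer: 0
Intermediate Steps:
s(Z) = 0
(43*33)*s(6) = (43*33)*0 = 1419*0 = 0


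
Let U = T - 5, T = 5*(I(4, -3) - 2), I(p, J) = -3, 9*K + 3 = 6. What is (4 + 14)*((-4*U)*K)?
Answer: 720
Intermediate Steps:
K = ⅓ (K = -⅓ + (⅑)*6 = -⅓ + ⅔ = ⅓ ≈ 0.33333)
T = -25 (T = 5*(-3 - 2) = 5*(-5) = -25)
U = -30 (U = -25 - 5 = -30)
(4 + 14)*((-4*U)*K) = (4 + 14)*(-4*(-30)*(⅓)) = 18*(120*(⅓)) = 18*40 = 720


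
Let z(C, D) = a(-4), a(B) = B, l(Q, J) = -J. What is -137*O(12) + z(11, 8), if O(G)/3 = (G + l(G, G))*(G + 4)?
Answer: -4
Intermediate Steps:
O(G) = 0 (O(G) = 3*((G - G)*(G + 4)) = 3*(0*(4 + G)) = 3*0 = 0)
z(C, D) = -4
-137*O(12) + z(11, 8) = -137*0 - 4 = 0 - 4 = -4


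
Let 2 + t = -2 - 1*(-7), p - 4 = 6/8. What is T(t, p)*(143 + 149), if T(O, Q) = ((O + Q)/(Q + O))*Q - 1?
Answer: 1095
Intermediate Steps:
p = 19/4 (p = 4 + 6/8 = 4 + 6*(1/8) = 4 + 3/4 = 19/4 ≈ 4.7500)
t = 3 (t = -2 + (-2 - 1*(-7)) = -2 + (-2 + 7) = -2 + 5 = 3)
T(O, Q) = -1 + Q (T(O, Q) = ((O + Q)/(O + Q))*Q - 1 = 1*Q - 1 = Q - 1 = -1 + Q)
T(t, p)*(143 + 149) = (-1 + 19/4)*(143 + 149) = (15/4)*292 = 1095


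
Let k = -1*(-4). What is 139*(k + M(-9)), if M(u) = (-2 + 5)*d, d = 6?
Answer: 3058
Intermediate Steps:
k = 4
M(u) = 18 (M(u) = (-2 + 5)*6 = 3*6 = 18)
139*(k + M(-9)) = 139*(4 + 18) = 139*22 = 3058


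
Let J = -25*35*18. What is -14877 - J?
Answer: 873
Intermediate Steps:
J = -15750 (J = -875*18 = -15750)
-14877 - J = -14877 - 1*(-15750) = -14877 + 15750 = 873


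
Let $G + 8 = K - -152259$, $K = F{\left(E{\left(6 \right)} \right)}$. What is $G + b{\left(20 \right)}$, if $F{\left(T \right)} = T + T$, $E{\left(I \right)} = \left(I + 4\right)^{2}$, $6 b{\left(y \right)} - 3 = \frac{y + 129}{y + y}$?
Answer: $\frac{36588509}{240} \approx 1.5245 \cdot 10^{5}$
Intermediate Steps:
$b{\left(y \right)} = \frac{1}{2} + \frac{129 + y}{12 y}$ ($b{\left(y \right)} = \frac{1}{2} + \frac{\left(y + 129\right) \frac{1}{y + y}}{6} = \frac{1}{2} + \frac{\left(129 + y\right) \frac{1}{2 y}}{6} = \frac{1}{2} + \frac{\frac{1}{2} \frac{1}{y} \left(129 + y\right)}{6} = \frac{1}{2} + \frac{129 + y}{12 y}$)
$E{\left(I \right)} = \left(4 + I\right)^{2}$
$F{\left(T \right)} = 2 T$
$K = 200$ ($K = 2 \left(4 + 6\right)^{2} = 2 \cdot 10^{2} = 2 \cdot 100 = 200$)
$G = 152451$ ($G = -8 + \left(200 - -152259\right) = -8 + \left(200 + 152259\right) = -8 + 152459 = 152451$)
$G + b{\left(20 \right)} = 152451 + \frac{129 + 7 \cdot 20}{12 \cdot 20} = 152451 + \frac{1}{12} \cdot \frac{1}{20} \left(129 + 140\right) = 152451 + \frac{1}{12} \cdot \frac{1}{20} \cdot 269 = 152451 + \frac{269}{240} = \frac{36588509}{240}$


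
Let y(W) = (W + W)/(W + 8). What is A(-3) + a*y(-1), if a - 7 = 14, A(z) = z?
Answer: -9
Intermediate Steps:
a = 21 (a = 7 + 14 = 21)
y(W) = 2*W/(8 + W) (y(W) = (2*W)/(8 + W) = 2*W/(8 + W))
A(-3) + a*y(-1) = -3 + 21*(2*(-1)/(8 - 1)) = -3 + 21*(2*(-1)/7) = -3 + 21*(2*(-1)*(⅐)) = -3 + 21*(-2/7) = -3 - 6 = -9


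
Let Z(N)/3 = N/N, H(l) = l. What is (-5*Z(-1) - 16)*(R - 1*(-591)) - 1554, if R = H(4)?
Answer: -19999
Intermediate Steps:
Z(N) = 3 (Z(N) = 3*(N/N) = 3*1 = 3)
R = 4
(-5*Z(-1) - 16)*(R - 1*(-591)) - 1554 = (-5*3 - 16)*(4 - 1*(-591)) - 1554 = (-15 - 16)*(4 + 591) - 1554 = -31*595 - 1554 = -18445 - 1554 = -19999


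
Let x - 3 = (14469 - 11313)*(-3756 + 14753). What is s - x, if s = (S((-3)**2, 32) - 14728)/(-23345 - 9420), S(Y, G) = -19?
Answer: -1137159604528/32765 ≈ -3.4707e+7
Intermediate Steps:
x = 34706535 (x = 3 + (14469 - 11313)*(-3756 + 14753) = 3 + 3156*10997 = 3 + 34706532 = 34706535)
s = 14747/32765 (s = (-19 - 14728)/(-23345 - 9420) = -14747/(-32765) = -14747*(-1/32765) = 14747/32765 ≈ 0.45008)
s - x = 14747/32765 - 1*34706535 = 14747/32765 - 34706535 = -1137159604528/32765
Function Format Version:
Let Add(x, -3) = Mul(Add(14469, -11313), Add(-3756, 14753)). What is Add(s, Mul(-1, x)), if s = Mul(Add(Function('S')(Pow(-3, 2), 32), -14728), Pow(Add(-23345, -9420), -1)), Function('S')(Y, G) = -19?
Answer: Rational(-1137159604528, 32765) ≈ -3.4707e+7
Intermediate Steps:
x = 34706535 (x = Add(3, Mul(Add(14469, -11313), Add(-3756, 14753))) = Add(3, Mul(3156, 10997)) = Add(3, 34706532) = 34706535)
s = Rational(14747, 32765) (s = Mul(Add(-19, -14728), Pow(Add(-23345, -9420), -1)) = Mul(-14747, Pow(-32765, -1)) = Mul(-14747, Rational(-1, 32765)) = Rational(14747, 32765) ≈ 0.45008)
Add(s, Mul(-1, x)) = Add(Rational(14747, 32765), Mul(-1, 34706535)) = Add(Rational(14747, 32765), -34706535) = Rational(-1137159604528, 32765)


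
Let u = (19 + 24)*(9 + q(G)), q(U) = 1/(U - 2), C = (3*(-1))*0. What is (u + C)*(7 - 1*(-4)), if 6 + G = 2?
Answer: 25069/6 ≈ 4178.2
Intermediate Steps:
G = -4 (G = -6 + 2 = -4)
C = 0 (C = -3*0 = 0)
q(U) = 1/(-2 + U)
u = 2279/6 (u = (19 + 24)*(9 + 1/(-2 - 4)) = 43*(9 + 1/(-6)) = 43*(9 - ⅙) = 43*(53/6) = 2279/6 ≈ 379.83)
(u + C)*(7 - 1*(-4)) = (2279/6 + 0)*(7 - 1*(-4)) = 2279*(7 + 4)/6 = (2279/6)*11 = 25069/6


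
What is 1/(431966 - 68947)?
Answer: 1/363019 ≈ 2.7547e-6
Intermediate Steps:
1/(431966 - 68947) = 1/363019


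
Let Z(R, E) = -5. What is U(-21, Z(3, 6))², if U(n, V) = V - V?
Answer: 0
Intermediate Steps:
U(n, V) = 0
U(-21, Z(3, 6))² = 0² = 0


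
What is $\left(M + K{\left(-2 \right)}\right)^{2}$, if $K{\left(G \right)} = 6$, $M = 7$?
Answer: $169$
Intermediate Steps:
$\left(M + K{\left(-2 \right)}\right)^{2} = \left(7 + 6\right)^{2} = 13^{2} = 169$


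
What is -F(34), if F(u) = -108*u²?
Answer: 124848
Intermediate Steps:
-F(34) = -(-108)*34² = -(-108)*1156 = -1*(-124848) = 124848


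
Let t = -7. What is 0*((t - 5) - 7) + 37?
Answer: 37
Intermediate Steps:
0*((t - 5) - 7) + 37 = 0*((-7 - 5) - 7) + 37 = 0*(-12 - 7) + 37 = 0*(-19) + 37 = 0 + 37 = 37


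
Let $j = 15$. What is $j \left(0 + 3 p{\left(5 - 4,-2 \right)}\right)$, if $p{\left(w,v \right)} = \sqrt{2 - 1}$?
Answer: $45$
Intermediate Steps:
$p{\left(w,v \right)} = 1$ ($p{\left(w,v \right)} = \sqrt{1} = 1$)
$j \left(0 + 3 p{\left(5 - 4,-2 \right)}\right) = 15 \left(0 + 3 \cdot 1\right) = 15 \left(0 + 3\right) = 15 \cdot 3 = 45$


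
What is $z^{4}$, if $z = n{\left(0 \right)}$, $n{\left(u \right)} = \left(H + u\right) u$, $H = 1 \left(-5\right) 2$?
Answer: $0$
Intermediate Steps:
$H = -10$ ($H = \left(-5\right) 2 = -10$)
$n{\left(u \right)} = u \left(-10 + u\right)$ ($n{\left(u \right)} = \left(-10 + u\right) u = u \left(-10 + u\right)$)
$z = 0$ ($z = 0 \left(-10 + 0\right) = 0 \left(-10\right) = 0$)
$z^{4} = 0^{4} = 0$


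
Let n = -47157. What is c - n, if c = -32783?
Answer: 14374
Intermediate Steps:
c - n = -32783 - 1*(-47157) = -32783 + 47157 = 14374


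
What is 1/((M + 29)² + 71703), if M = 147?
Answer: 1/102679 ≈ 9.7391e-6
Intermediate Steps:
1/((M + 29)² + 71703) = 1/((147 + 29)² + 71703) = 1/(176² + 71703) = 1/(30976 + 71703) = 1/102679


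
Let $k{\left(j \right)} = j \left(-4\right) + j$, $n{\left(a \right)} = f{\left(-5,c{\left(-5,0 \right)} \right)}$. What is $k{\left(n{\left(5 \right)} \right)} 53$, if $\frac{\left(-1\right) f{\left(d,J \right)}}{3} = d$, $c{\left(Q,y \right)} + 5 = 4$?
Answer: $-2385$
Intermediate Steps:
$c{\left(Q,y \right)} = -1$ ($c{\left(Q,y \right)} = -5 + 4 = -1$)
$f{\left(d,J \right)} = - 3 d$
$n{\left(a \right)} = 15$ ($n{\left(a \right)} = \left(-3\right) \left(-5\right) = 15$)
$k{\left(j \right)} = - 3 j$ ($k{\left(j \right)} = - 4 j + j = - 3 j$)
$k{\left(n{\left(5 \right)} \right)} 53 = \left(-3\right) 15 \cdot 53 = \left(-45\right) 53 = -2385$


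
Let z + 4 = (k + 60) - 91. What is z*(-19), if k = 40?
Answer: -95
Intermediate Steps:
z = 5 (z = -4 + ((40 + 60) - 91) = -4 + (100 - 91) = -4 + 9 = 5)
z*(-19) = 5*(-19) = -95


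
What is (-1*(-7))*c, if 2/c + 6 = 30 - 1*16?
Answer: 7/4 ≈ 1.7500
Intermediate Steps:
c = ¼ (c = 2/(-6 + (30 - 1*16)) = 2/(-6 + (30 - 16)) = 2/(-6 + 14) = 2/8 = 2*(⅛) = ¼ ≈ 0.25000)
(-1*(-7))*c = -1*(-7)*(¼) = 7*(¼) = 7/4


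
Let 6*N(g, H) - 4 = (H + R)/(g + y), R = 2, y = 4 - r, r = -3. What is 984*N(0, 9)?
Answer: 6396/7 ≈ 913.71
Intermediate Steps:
y = 7 (y = 4 - 1*(-3) = 4 + 3 = 7)
N(g, H) = ⅔ + (2 + H)/(6*(7 + g)) (N(g, H) = ⅔ + ((H + 2)/(g + 7))/6 = ⅔ + ((2 + H)/(7 + g))/6 = ⅔ + (2 + H)/(6*(7 + g)))
984*N(0, 9) = 984*((30 + 9 + 4*0)/(6*(7 + 0))) = 984*((⅙)*(30 + 9 + 0)/7) = 984*((⅙)*(⅐)*39) = 984*(13/14) = 6396/7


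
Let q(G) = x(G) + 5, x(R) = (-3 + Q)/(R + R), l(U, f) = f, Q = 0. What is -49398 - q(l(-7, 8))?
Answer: -790445/16 ≈ -49403.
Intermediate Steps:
x(R) = -3/(2*R) (x(R) = (-3 + 0)/(R + R) = -3*1/(2*R) = -3/(2*R))
q(G) = 5 - 3/(2*G) (q(G) = -3/(2*G) + 5 = 5 - 3/(2*G))
-49398 - q(l(-7, 8)) = -49398 - (5 - 3/2/8) = -49398 - (5 - 3/2*⅛) = -49398 - (5 - 3/16) = -49398 - 1*77/16 = -49398 - 77/16 = -790445/16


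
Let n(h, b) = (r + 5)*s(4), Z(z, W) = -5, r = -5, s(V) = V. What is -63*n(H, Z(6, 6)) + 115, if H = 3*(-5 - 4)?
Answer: 115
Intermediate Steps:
H = -27 (H = 3*(-9) = -27)
n(h, b) = 0 (n(h, b) = (-5 + 5)*4 = 0*4 = 0)
-63*n(H, Z(6, 6)) + 115 = -63*0 + 115 = 0 + 115 = 115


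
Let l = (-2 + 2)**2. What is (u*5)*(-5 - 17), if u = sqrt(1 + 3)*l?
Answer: 0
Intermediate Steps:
l = 0 (l = 0**2 = 0)
u = 0 (u = sqrt(1 + 3)*0 = sqrt(4)*0 = 2*0 = 0)
(u*5)*(-5 - 17) = (0*5)*(-5 - 17) = 0*(-22) = 0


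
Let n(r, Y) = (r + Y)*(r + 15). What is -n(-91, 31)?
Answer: -4560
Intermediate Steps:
n(r, Y) = (15 + r)*(Y + r) (n(r, Y) = (Y + r)*(15 + r) = (15 + r)*(Y + r))
-n(-91, 31) = -((-91)² + 15*31 + 15*(-91) + 31*(-91)) = -(8281 + 465 - 1365 - 2821) = -1*4560 = -4560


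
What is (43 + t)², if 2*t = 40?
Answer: 3969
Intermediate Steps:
t = 20 (t = (½)*40 = 20)
(43 + t)² = (43 + 20)² = 63² = 3969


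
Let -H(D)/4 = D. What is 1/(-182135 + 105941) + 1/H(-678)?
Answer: 12247/34439688 ≈ 0.00035561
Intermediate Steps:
H(D) = -4*D
1/(-182135 + 105941) + 1/H(-678) = 1/(-182135 + 105941) + 1/(-4*(-678)) = 1/(-76194) + 1/2712 = -1/76194 + 1/2712 = 12247/34439688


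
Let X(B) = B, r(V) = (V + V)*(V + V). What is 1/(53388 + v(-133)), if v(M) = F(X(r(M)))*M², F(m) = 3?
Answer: 1/106455 ≈ 9.3936e-6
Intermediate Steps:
r(V) = 4*V² (r(V) = (2*V)*(2*V) = 4*V²)
v(M) = 3*M²
1/(53388 + v(-133)) = 1/(53388 + 3*(-133)²) = 1/(53388 + 3*17689) = 1/(53388 + 53067) = 1/106455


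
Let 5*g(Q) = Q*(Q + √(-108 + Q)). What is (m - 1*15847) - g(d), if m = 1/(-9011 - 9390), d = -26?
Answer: -1470442316/92005 + 26*I*√134/5 ≈ -15982.0 + 60.194*I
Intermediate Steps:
m = -1/18401 (m = 1/(-18401) = -1/18401 ≈ -5.4345e-5)
g(Q) = Q*(Q + √(-108 + Q))/5 (g(Q) = (Q*(Q + √(-108 + Q)))/5 = Q*(Q + √(-108 + Q))/5)
(m - 1*15847) - g(d) = (-1/18401 - 1*15847) - (-26)*(-26 + √(-108 - 26))/5 = (-1/18401 - 15847) - (-26)*(-26 + √(-134))/5 = -291600648/18401 - (-26)*(-26 + I*√134)/5 = -291600648/18401 - (676/5 - 26*I*√134/5) = -291600648/18401 + (-676/5 + 26*I*√134/5) = -1470442316/92005 + 26*I*√134/5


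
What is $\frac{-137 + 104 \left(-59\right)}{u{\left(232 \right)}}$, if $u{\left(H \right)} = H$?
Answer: $- \frac{6273}{232} \approx -27.039$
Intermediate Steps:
$\frac{-137 + 104 \left(-59\right)}{u{\left(232 \right)}} = \frac{-137 + 104 \left(-59\right)}{232} = \left(-137 - 6136\right) \frac{1}{232} = \left(-6273\right) \frac{1}{232} = - \frac{6273}{232}$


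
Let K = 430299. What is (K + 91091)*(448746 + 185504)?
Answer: 330691607500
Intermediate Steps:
(K + 91091)*(448746 + 185504) = (430299 + 91091)*(448746 + 185504) = 521390*634250 = 330691607500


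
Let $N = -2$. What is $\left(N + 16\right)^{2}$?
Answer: $196$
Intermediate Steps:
$\left(N + 16\right)^{2} = \left(-2 + 16\right)^{2} = 14^{2} = 196$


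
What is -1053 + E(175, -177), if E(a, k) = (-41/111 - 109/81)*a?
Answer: -4055341/2997 ≈ -1353.1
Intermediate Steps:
E(a, k) = -5140*a/2997 (E(a, k) = (-41*1/111 - 109*1/81)*a = (-41/111 - 109/81)*a = -5140*a/2997)
-1053 + E(175, -177) = -1053 - 5140/2997*175 = -1053 - 899500/2997 = -4055341/2997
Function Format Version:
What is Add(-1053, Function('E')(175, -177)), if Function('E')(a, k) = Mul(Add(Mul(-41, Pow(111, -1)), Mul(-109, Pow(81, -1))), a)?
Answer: Rational(-4055341, 2997) ≈ -1353.1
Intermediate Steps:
Function('E')(a, k) = Mul(Rational(-5140, 2997), a) (Function('E')(a, k) = Mul(Add(Mul(-41, Rational(1, 111)), Mul(-109, Rational(1, 81))), a) = Mul(Add(Rational(-41, 111), Rational(-109, 81)), a) = Mul(Rational(-5140, 2997), a))
Add(-1053, Function('E')(175, -177)) = Add(-1053, Mul(Rational(-5140, 2997), 175)) = Add(-1053, Rational(-899500, 2997)) = Rational(-4055341, 2997)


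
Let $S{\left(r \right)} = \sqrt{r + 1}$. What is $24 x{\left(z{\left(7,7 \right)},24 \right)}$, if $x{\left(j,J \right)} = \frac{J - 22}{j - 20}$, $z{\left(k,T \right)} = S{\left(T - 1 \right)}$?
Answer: $- \frac{320}{131} - \frac{16 \sqrt{7}}{131} \approx -2.7659$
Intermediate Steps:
$S{\left(r \right)} = \sqrt{1 + r}$
$z{\left(k,T \right)} = \sqrt{T}$ ($z{\left(k,T \right)} = \sqrt{1 + \left(T - 1\right)} = \sqrt{1 + \left(-1 + T\right)} = \sqrt{T}$)
$x{\left(j,J \right)} = \frac{-22 + J}{-20 + j}$
$24 x{\left(z{\left(7,7 \right)},24 \right)} = 24 \frac{-22 + 24}{-20 + \sqrt{7}} = 24 \frac{1}{-20 + \sqrt{7}} \cdot 2 = 24 \frac{2}{-20 + \sqrt{7}} = \frac{48}{-20 + \sqrt{7}}$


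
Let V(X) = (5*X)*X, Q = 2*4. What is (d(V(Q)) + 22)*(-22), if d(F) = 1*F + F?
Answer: -14564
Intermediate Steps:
Q = 8
V(X) = 5*X²
d(F) = 2*F (d(F) = F + F = 2*F)
(d(V(Q)) + 22)*(-22) = (2*(5*8²) + 22)*(-22) = (2*(5*64) + 22)*(-22) = (2*320 + 22)*(-22) = (640 + 22)*(-22) = 662*(-22) = -14564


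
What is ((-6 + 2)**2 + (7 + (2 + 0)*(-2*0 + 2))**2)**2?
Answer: 18769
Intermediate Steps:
((-6 + 2)**2 + (7 + (2 + 0)*(-2*0 + 2))**2)**2 = ((-4)**2 + (7 + 2*(0 + 2))**2)**2 = (16 + (7 + 2*2)**2)**2 = (16 + (7 + 4)**2)**2 = (16 + 11**2)**2 = (16 + 121)**2 = 137**2 = 18769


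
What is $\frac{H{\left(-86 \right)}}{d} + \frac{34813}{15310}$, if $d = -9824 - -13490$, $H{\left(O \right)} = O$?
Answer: $\frac{63153899}{28063230} \approx 2.2504$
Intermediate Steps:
$d = 3666$ ($d = -9824 + 13490 = 3666$)
$\frac{H{\left(-86 \right)}}{d} + \frac{34813}{15310} = - \frac{86}{3666} + \frac{34813}{15310} = \left(-86\right) \frac{1}{3666} + 34813 \cdot \frac{1}{15310} = - \frac{43}{1833} + \frac{34813}{15310} = \frac{63153899}{28063230}$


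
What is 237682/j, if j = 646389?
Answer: 237682/646389 ≈ 0.36771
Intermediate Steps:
237682/j = 237682/646389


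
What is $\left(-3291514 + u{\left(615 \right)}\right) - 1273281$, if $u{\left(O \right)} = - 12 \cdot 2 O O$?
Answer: $-13642195$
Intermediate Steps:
$u{\left(O \right)} = - 24 O^{2}$ ($u{\left(O \right)} = - 24 O O = - 24 O^{2}$)
$\left(-3291514 + u{\left(615 \right)}\right) - 1273281 = \left(-3291514 - 24 \cdot 615^{2}\right) - 1273281 = \left(-3291514 - 9077400\right) - 1273281 = -12368914 - 1273281 = -13642195$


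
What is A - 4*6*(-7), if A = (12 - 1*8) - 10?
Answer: 162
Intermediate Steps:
A = -6 (A = (12 - 8) - 10 = 4 - 10 = -6)
A - 4*6*(-7) = -6 - 4*6*(-7) = -6 - 24*(-7) = -6 + 168 = 162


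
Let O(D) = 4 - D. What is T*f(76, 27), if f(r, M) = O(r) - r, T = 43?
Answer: -6364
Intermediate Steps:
f(r, M) = 4 - 2*r (f(r, M) = (4 - r) - r = 4 - 2*r)
T*f(76, 27) = 43*(4 - 2*76) = 43*(4 - 152) = 43*(-148) = -6364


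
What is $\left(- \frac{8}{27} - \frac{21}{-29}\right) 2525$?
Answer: $\frac{845875}{783} \approx 1080.3$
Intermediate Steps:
$\left(- \frac{8}{27} - \frac{21}{-29}\right) 2525 = \left(\left(-8\right) \frac{1}{27} - - \frac{21}{29}\right) 2525 = \left(- \frac{8}{27} + \frac{21}{29}\right) 2525 = \frac{335}{783} \cdot 2525 = \frac{845875}{783}$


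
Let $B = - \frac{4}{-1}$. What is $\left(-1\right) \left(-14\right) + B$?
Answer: $18$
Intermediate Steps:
$B = 4$ ($B = \left(-4\right) \left(-1\right) = 4$)
$\left(-1\right) \left(-14\right) + B = \left(-1\right) \left(-14\right) + 4 = 14 + 4 = 18$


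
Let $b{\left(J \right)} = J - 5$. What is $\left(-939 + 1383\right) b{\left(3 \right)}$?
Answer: $-888$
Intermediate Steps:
$b{\left(J \right)} = -5 + J$
$\left(-939 + 1383\right) b{\left(3 \right)} = \left(-939 + 1383\right) \left(-5 + 3\right) = 444 \left(-2\right) = -888$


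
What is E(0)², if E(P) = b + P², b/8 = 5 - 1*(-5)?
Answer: 6400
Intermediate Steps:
b = 80 (b = 8*(5 - 1*(-5)) = 8*(5 + 5) = 8*10 = 80)
E(P) = 80 + P²
E(0)² = (80 + 0²)² = (80 + 0)² = 80² = 6400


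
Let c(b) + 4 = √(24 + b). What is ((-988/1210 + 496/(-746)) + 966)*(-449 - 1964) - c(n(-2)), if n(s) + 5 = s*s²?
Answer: -525208063684/225665 - √11 ≈ -2.3274e+6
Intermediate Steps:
n(s) = -5 + s³ (n(s) = -5 + s*s² = -5 + s³)
c(b) = -4 + √(24 + b)
((-988/1210 + 496/(-746)) + 966)*(-449 - 1964) - c(n(-2)) = ((-988/1210 + 496/(-746)) + 966)*(-449 - 1964) - (-4 + √(24 + (-5 + (-2)³))) = ((-988*1/1210 + 496*(-1/746)) + 966)*(-2413) - (-4 + √(24 + (-5 - 8))) = ((-494/605 - 248/373) + 966)*(-2413) - (-4 + √(24 - 13)) = (-334302/225665 + 966)*(-2413) - (-4 + √11) = (217658088/225665)*(-2413) + (4 - √11) = -525208966344/225665 + (4 - √11) = -525208063684/225665 - √11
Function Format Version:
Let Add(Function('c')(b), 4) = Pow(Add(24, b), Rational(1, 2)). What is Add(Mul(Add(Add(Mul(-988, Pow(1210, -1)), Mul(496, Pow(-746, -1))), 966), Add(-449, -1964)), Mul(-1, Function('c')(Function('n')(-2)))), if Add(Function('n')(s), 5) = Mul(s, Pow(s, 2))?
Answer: Add(Rational(-525208063684, 225665), Mul(-1, Pow(11, Rational(1, 2)))) ≈ -2.3274e+6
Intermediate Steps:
Function('n')(s) = Add(-5, Pow(s, 3)) (Function('n')(s) = Add(-5, Mul(s, Pow(s, 2))) = Add(-5, Pow(s, 3)))
Function('c')(b) = Add(-4, Pow(Add(24, b), Rational(1, 2)))
Add(Mul(Add(Add(Mul(-988, Pow(1210, -1)), Mul(496, Pow(-746, -1))), 966), Add(-449, -1964)), Mul(-1, Function('c')(Function('n')(-2)))) = Add(Mul(Add(Add(Mul(-988, Pow(1210, -1)), Mul(496, Pow(-746, -1))), 966), Add(-449, -1964)), Mul(-1, Add(-4, Pow(Add(24, Add(-5, Pow(-2, 3))), Rational(1, 2))))) = Add(Mul(Add(Add(Mul(-988, Rational(1, 1210)), Mul(496, Rational(-1, 746))), 966), -2413), Mul(-1, Add(-4, Pow(Add(24, Add(-5, -8)), Rational(1, 2))))) = Add(Mul(Add(Add(Rational(-494, 605), Rational(-248, 373)), 966), -2413), Mul(-1, Add(-4, Pow(Add(24, -13), Rational(1, 2))))) = Add(Mul(Add(Rational(-334302, 225665), 966), -2413), Mul(-1, Add(-4, Pow(11, Rational(1, 2))))) = Add(Mul(Rational(217658088, 225665), -2413), Add(4, Mul(-1, Pow(11, Rational(1, 2))))) = Add(Rational(-525208966344, 225665), Add(4, Mul(-1, Pow(11, Rational(1, 2))))) = Add(Rational(-525208063684, 225665), Mul(-1, Pow(11, Rational(1, 2))))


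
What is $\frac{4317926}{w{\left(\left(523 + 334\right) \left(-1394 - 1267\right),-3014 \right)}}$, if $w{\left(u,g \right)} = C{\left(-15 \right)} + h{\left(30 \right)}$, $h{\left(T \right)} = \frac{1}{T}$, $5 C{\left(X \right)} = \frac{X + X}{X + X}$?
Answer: $\frac{129537780}{7} \approx 1.8505 \cdot 10^{7}$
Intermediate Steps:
$C{\left(X \right)} = \frac{1}{5}$ ($C{\left(X \right)} = \frac{\left(X + X\right) \frac{1}{X + X}}{5} = \frac{2 X \frac{1}{2 X}}{5} = \frac{1}{5} \cdot 1 = \frac{1}{5}$)
$w{\left(u,g \right)} = \frac{7}{30}$ ($w{\left(u,g \right)} = \frac{1}{5} + \frac{1}{30} = \frac{7}{30}$)
$\frac{4317926}{w{\left(\left(523 + 334\right) \left(-1394 - 1267\right),-3014 \right)}} = \frac{4317926}{\frac{7}{30}} = 4317926 \cdot \frac{30}{7} = \frac{129537780}{7}$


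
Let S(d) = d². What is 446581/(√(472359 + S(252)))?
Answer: 446581*√535863/535863 ≈ 610.06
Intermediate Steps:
446581/(√(472359 + S(252))) = 446581/(√(472359 + 252²)) = 446581/(√(472359 + 63504)) = 446581/(√535863) = 446581*(√535863/535863) = 446581*√535863/535863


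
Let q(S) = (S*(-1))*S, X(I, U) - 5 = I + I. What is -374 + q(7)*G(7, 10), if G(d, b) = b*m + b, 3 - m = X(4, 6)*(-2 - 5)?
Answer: -46924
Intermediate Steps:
X(I, U) = 5 + 2*I (X(I, U) = 5 + (I + I) = 5 + 2*I)
m = 94 (m = 3 - (5 + 2*4)*(-2 - 5) = 3 - (5 + 8)*(-7) = 3 - 13*(-7) = 3 - 1*(-91) = 3 + 91 = 94)
q(S) = -S² (q(S) = (-S)*S = -S²)
G(d, b) = 95*b (G(d, b) = b*94 + b = 94*b + b = 95*b)
-374 + q(7)*G(7, 10) = -374 + (-1*7²)*(95*10) = -374 - 1*49*950 = -374 - 49*950 = -374 - 46550 = -46924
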